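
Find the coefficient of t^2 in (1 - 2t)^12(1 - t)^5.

394

Coefficient of t^2 = Σ_{j} C(12,j)·(-2)^j·C(5,2-j)·(-1)^(2-j) for j from 0 to 2.
= 10 + 120 + 264 = 394.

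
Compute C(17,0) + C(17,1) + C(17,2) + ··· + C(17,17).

131072

The entries of row 17 sum to 2^17 = 131072.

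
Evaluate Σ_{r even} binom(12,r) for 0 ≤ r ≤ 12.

2048

Half of (1+1)^12 + (1−1)^12 gives the even-index sum: 2^11 = 2048.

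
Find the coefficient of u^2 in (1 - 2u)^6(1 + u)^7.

Coefficient of u^2 = Σ_{j} C(6,j)·(-2)^j·C(7,2-j)·1^(2-j) for j from 0 to 2.
= 21 + (-84) + 60 = -3.

-3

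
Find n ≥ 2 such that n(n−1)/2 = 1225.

n(n−1)/2 = 1225 ⇒ n(n−1) = 2450. Since 50·49 = 2450, n = 50.

50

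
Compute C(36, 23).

2310789600

C(36,23) = C(36,13) by symmetry.
C(36,13) = (36·35·34·33·32·31·30·29·28·27·26·25·24) / 13! = 14389334903623680000 / 6227020800 = 2310789600.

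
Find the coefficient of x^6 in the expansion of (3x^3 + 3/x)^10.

12400290

General term: C(10,j)·(3x^3)^j·(3/x)^(10-j), with x-exponent 3j − 1(10−j) = 4j − 10.
Set 4j − 10 = 6: j = 4.
C(10,4) = 210; 3^4 = 81; 3^6 = 729.
Coefficient = 210 · 81 · 729 = 12400290.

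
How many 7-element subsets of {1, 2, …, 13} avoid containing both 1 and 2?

All 7-subsets: C(13,7) = 1716. Those containing both fixed elements: C(11,5) = 462.
1716 − 462 = 1254.

1254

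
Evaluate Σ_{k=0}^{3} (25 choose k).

2626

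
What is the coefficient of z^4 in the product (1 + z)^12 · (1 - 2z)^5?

55

Coefficient of z^4 = Σ_{j} C(12,j)·1^j·C(5,4-j)·(-2)^(4-j) for j from 0 to 4.
= 80 + (-960) + 2640 + (-2200) + 495 = 55.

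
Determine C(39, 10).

635745396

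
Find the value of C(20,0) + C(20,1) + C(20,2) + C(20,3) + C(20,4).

6196

1 + 20 + 190 + 1140 + 4845 = 6196.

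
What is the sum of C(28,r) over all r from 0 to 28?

Setting x = 1 in (1+x)^28 gives Σ C(28,r) = 2^28 = 268435456.

268435456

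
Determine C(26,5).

65780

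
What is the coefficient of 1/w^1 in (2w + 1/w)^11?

General term: C(11,j)·(2w)^j·(1/w)^(11-j), with w-exponent 1j − 1(11−j) = 2j − 11.
Set 2j − 11 = -1: j = 5.
C(11,5) = 462; 2^5 = 32; 1^6 = 1.
Coefficient = 462 · 32 · 1 = 14784.

14784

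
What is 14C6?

3003

C(14,6) = (14·13·12·11·10·9) / 6! = 2162160 / 720 = 3003.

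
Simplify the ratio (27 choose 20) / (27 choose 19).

2/5

C(n,k+1)/C(n,k) = (n−k)/(k+1) = (27−19)/(19+1) = 8/20 = 2/5.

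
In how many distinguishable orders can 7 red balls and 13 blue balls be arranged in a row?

Choose positions for the red balls: C(20,7) = 77520.

77520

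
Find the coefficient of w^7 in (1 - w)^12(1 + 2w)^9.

-2880

Coefficient of w^7 = Σ_{j} C(12,j)·(-1)^j·C(9,7-j)·2^(7-j) for j from 0 to 7.
= 4608 + (-64512) + 266112 + (-443520) + 332640 + (-114048) + 16632 + (-792) = -2880.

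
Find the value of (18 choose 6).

18564

C(18,6) = (18·17·16·15·14·13) / 6! = 13366080 / 720 = 18564.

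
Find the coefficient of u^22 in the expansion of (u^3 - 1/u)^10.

45

General term: C(10,j)·(u^3)^j·(-1/u)^(10-j), with u-exponent 3j − 1(10−j) = 4j − 10.
Set 4j − 10 = 22: j = 8.
C(10,8) = 45; 1^8 = 1; (-1)^2 = 1.
Coefficient = 45 · 1 · 1 = 45.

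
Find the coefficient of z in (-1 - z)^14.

14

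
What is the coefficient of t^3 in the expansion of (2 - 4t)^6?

-10240

The general term is C(6,j)·(2)^j·(-4t)^(6-j); the t^3 term has j = 3.
C(6,3) = 20.
Coefficient = C(6,3) · 2^3 · (-4)^3 = 20 · 8 · (-64) = -10240.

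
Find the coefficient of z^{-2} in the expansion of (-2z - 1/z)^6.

60

General term: C(6,j)·(-2z)^j·(-1/z)^(6-j), with z-exponent 1j − 1(6−j) = 2j − 6.
Set 2j − 6 = -2: j = 2.
C(6,2) = 15; (-2)^2 = 4; (-1)^4 = 1.
Coefficient = 15 · 4 · 1 = 60.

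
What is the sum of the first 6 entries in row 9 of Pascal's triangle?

1 + 9 + 36 + 84 + 126 + 126 = 382.

382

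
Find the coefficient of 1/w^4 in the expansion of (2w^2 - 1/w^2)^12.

-25344

General term: C(12,j)·(2w^2)^j·(-1/w^2)^(12-j), with w-exponent 2j − 2(12−j) = 4j − 24.
Set 4j − 24 = -4: j = 5.
C(12,5) = 792; 2^5 = 32; (-1)^7 = -1.
Coefficient = 792 · 32 · (-1) = -25344.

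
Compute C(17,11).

12376

C(17,11) = C(17,6) by symmetry.
C(17,6) = (17·16·15·14·13·12) / 6! = 8910720 / 720 = 12376.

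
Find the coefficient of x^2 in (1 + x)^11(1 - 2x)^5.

Coefficient of x^2 = Σ_{j} C(11,j)·1^j·C(5,2-j)·(-2)^(2-j) for j from 0 to 2.
= 40 + (-110) + 55 = -15.

-15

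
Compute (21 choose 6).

C(21,6) = (21·20·19·18·17·16) / 6! = 39070080 / 720 = 54264.

54264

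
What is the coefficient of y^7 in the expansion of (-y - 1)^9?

-36

The general term is C(9,j)·(-y)^j·(-1)^(9-j); the y^7 term has j = 7.
C(9,7) = 36.
Coefficient = C(9,7) · (-1)^7 = 36 · (-1) = -36.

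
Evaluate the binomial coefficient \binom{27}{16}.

13037895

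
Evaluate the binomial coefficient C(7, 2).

C(7,2) = (7·6) / 2! = 42 / 2 = 21.

21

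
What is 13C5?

C(13,5) = (13·12·11·10·9) / 5! = 154440 / 120 = 1287.

1287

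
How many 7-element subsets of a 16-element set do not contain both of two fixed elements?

All 7-subsets: C(16,7) = 11440. Those containing both fixed elements: C(14,5) = 2002.
11440 − 2002 = 9438.

9438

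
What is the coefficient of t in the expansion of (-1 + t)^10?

-10

The general term is C(10,j)·(-1)^j·(t)^(10-j); the t^1 term has j = 9.
C(10,9) = 10.
Coefficient = C(10,9) · (-1)^9 = 10 · (-1) = -10.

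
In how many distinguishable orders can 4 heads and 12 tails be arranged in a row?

1820

Choose positions for the heads: C(16,4) = 1820.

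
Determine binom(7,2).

21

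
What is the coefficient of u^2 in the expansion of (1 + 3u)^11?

495

The general term is C(11,j)·(1)^j·(3u)^(11-j); the u^2 term has j = 9.
C(11,9) = 55.
Coefficient = C(11,9) · 3^2 = 55 · 9 = 495.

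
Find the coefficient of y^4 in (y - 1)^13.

-715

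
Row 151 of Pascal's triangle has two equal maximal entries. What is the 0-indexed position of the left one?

For odd n = 151, C(151,i) peaks at i = (n−1)/2 and (n+1)/2; the lesser is 75.

75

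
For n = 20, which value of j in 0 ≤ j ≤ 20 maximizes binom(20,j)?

10

C(20,j) is maximized at j = 20/2 = 10.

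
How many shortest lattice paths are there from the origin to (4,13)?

2380

Each path is a sequence of 17 steps with 4 rights: C(17,4) = 2380.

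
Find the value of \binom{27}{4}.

17550

C(27,4) = (27·26·25·24) / 4! = 421200 / 24 = 17550.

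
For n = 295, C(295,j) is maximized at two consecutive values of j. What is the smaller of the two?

147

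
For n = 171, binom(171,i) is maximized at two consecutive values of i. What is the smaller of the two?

85

For odd n = 171, C(171,i) peaks at i = (n−1)/2 and (n+1)/2; the smaller is 85.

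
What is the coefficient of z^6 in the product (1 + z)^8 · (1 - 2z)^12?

-3252

Coefficient of z^6 = Σ_{j} C(8,j)·1^j·C(12,6-j)·(-2)^(6-j) for j from 0 to 6.
= 59136 + (-202752) + 221760 + (-98560) + 18480 + (-1344) + 28 = -3252.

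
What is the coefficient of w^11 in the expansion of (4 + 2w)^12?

The general term is C(12,j)·(4)^j·(2w)^(12-j); the w^11 term has j = 1.
C(12,1) = 12.
Coefficient = C(12,1) · 4^1 · 2^11 = 12 · 4 · 2048 = 98304.

98304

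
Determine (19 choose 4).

C(19,4) = (19·18·17·16) / 4! = 93024 / 24 = 3876.

3876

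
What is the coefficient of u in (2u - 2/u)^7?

-4480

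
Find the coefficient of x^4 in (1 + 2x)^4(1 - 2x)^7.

-96

Coefficient of x^4 = Σ_{j} C(4,j)·2^j·C(7,4-j)·(-2)^(4-j) for j from 0 to 4.
= 560 + (-2240) + 2016 + (-448) + 16 = -96.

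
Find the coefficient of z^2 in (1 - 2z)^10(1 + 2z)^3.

72

Coefficient of z^2 = Σ_{j} C(10,j)·(-2)^j·C(3,2-j)·2^(2-j) for j from 0 to 2.
= 12 + (-120) + 180 = 72.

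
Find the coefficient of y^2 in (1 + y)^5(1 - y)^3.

Coefficient of y^2 = Σ_{j} C(5,j)·1^j·C(3,2-j)·(-1)^(2-j) for j from 0 to 2.
= 3 + (-15) + 10 = -2.

-2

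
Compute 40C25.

C(40,25) = C(40,15) by symmetry.
C(40,15) = (40·39·38·37·36·35·34·33·32·31·30·29·28·27·26) / 15! = 52601652673686724608000 / 1307674368000 = 40225345056.

40225345056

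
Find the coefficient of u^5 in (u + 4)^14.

524812288

The general term is C(14,j)·(u)^j·(4)^(14-j); the u^5 term has j = 5.
C(14,5) = 2002.
Coefficient = C(14,5) · 4^9 = 2002 · 262144 = 524812288.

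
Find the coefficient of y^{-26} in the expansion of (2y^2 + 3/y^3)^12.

General term: C(12,j)·(2y^2)^j·(3/y^3)^(12-j), with y-exponent 2j − 3(12−j) = 5j − 36.
Set 5j − 36 = -26: j = 2.
C(12,2) = 66; 2^2 = 4; 3^10 = 59049.
Coefficient = 66 · 4 · 59049 = 15588936.

15588936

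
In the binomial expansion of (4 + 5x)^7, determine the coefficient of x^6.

The general term is C(7,j)·(4)^j·(5x)^(7-j); the x^6 term has j = 1.
C(7,1) = 7.
Coefficient = C(7,1) · 4^1 · 5^6 = 7 · 4 · 15625 = 437500.

437500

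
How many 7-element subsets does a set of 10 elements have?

C(10,7) = C(10,3) by symmetry.
C(10,3) = (10·9·8) / 3! = 720 / 6 = 120.

120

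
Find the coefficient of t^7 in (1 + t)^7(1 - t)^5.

-20

Coefficient of t^7 = Σ_{j} C(7,j)·1^j·C(5,7-j)·(-1)^(7-j) for j from 2 to 7.
= (-21) + 175 + (-350) + 210 + (-35) + 1 = -20.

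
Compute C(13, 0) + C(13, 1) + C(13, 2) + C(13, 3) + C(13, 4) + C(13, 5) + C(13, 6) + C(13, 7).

1 + 13 + 78 + 286 + 715 + 1287 + 1716 + 1716 = 5812.

5812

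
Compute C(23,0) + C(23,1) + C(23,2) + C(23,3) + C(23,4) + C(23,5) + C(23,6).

145499

1 + 23 + 253 + 1771 + 8855 + 33649 + 100947 = 145499.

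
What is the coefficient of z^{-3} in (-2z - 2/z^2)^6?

1280

General term: C(6,j)·(-2z)^j·(-2/z^2)^(6-j), with z-exponent 1j − 2(6−j) = 3j − 12.
Set 3j − 12 = -3: j = 3.
C(6,3) = 20; (-2)^3 = -8; (-2)^3 = -8.
Coefficient = 20 · (-8) · (-8) = 1280.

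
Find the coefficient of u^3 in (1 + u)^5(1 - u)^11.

Coefficient of u^3 = Σ_{j} C(5,j)·1^j·C(11,3-j)·(-1)^(3-j) for j from 0 to 3.
= (-165) + 275 + (-110) + 10 = 10.

10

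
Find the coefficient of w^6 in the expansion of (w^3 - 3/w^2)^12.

673596

General term: C(12,j)·(w^3)^j·(-3/w^2)^(12-j), with w-exponent 3j − 2(12−j) = 5j − 24.
Set 5j − 24 = 6: j = 6.
C(12,6) = 924; 1^6 = 1; (-3)^6 = 729.
Coefficient = 924 · 1 · 729 = 673596.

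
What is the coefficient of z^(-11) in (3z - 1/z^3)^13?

General term: C(13,j)·(3z)^j·(-1/z^3)^(13-j), with z-exponent 1j − 3(13−j) = 4j − 39.
Set 4j − 39 = -11: j = 7.
C(13,7) = 1716; 3^7 = 2187; (-1)^6 = 1.
Coefficient = 1716 · 2187 · 1 = 3752892.

3752892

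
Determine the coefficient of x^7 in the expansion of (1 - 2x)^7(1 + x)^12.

-120

Coefficient of x^7 = Σ_{j} C(7,j)·(-2)^j·C(12,7-j)·1^(7-j) for j from 0 to 7.
= 792 + (-12936) + 66528 + (-138600) + 123200 + (-44352) + 5376 + (-128) = -120.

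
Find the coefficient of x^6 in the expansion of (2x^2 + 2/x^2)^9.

43008

General term: C(9,j)·(2x^2)^j·(2/x^2)^(9-j), with x-exponent 2j − 2(9−j) = 4j − 18.
Set 4j − 18 = 6: j = 6.
C(9,6) = 84; 2^6 = 64; 2^3 = 8.
Coefficient = 84 · 64 · 8 = 43008.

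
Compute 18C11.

31824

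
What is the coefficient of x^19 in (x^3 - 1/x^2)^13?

General term: C(13,j)·(x^3)^j·(-1/x^2)^(13-j), with x-exponent 3j − 2(13−j) = 5j − 26.
Set 5j − 26 = 19: j = 9.
C(13,9) = 715; 1^9 = 1; (-1)^4 = 1.
Coefficient = 715 · 1 · 1 = 715.

715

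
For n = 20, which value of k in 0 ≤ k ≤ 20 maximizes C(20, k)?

10

C(20,k) is maximized at k = 20/2 = 10.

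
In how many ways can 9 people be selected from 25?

2042975

This is C(25,9) = 2042975.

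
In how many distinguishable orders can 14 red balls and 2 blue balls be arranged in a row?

120

Choose positions for the red balls: C(16,14) = 120.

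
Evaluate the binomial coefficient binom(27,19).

2220075

C(27,19) = C(27,8) by symmetry.
C(27,8) = (27·26·25·24·23·22·21·20) / 8! = 89513424000 / 40320 = 2220075.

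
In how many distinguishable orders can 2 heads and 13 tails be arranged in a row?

105

Choose positions for the heads: C(15,2) = 105.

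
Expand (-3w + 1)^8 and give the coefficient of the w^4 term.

The general term is C(8,j)·(-3w)^j·(1)^(8-j); the w^4 term has j = 4.
C(8,4) = 70.
Coefficient = C(8,4) · (-3)^4 = 70 · 81 = 5670.

5670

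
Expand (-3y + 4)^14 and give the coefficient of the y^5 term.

-127529385984

The general term is C(14,j)·(-3y)^j·(4)^(14-j); the y^5 term has j = 5.
C(14,5) = 2002.
Coefficient = C(14,5) · (-3)^5 · 4^9 = 2002 · (-243) · 262144 = -127529385984.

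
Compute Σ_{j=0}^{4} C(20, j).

1 + 20 + 190 + 1140 + 4845 = 6196.

6196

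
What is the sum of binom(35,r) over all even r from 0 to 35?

17179869184

Half of (1+1)^35 + (1−1)^35 gives the even-index sum: 2^34 = 17179869184.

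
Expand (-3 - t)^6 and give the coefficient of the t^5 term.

18

The general term is C(6,j)·(-3)^j·(-t)^(6-j); the t^5 term has j = 1.
C(6,1) = 6.
Coefficient = C(6,1) · (-3)^1 · (-1)^5 = 6 · (-3) · (-1) = 18.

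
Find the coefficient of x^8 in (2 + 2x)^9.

4608

The general term is C(9,j)·(2)^j·(2x)^(9-j); the x^8 term has j = 1.
C(9,1) = 9.
Coefficient = C(9,1) · 2^1 · 2^8 = 9 · 2 · 256 = 4608.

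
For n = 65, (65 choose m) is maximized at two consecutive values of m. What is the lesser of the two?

32

For odd n = 65, C(65,m) peaks at m = (n−1)/2 and (n+1)/2; the lesser is 32.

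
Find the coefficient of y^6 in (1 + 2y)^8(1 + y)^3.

10976

Coefficient of y^6 = Σ_{j} C(8,j)·2^j·C(3,6-j)·1^(6-j) for j from 3 to 6.
= 448 + 3360 + 5376 + 1792 = 10976.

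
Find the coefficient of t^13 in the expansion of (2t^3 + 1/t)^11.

General term: C(11,j)·(2t^3)^j·(1/t)^(11-j), with t-exponent 3j − 1(11−j) = 4j − 11.
Set 4j − 11 = 13: j = 6.
C(11,6) = 462; 2^6 = 64; 1^5 = 1.
Coefficient = 462 · 64 · 1 = 29568.

29568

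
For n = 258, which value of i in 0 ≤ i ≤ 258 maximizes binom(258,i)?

129

C(258,i) is maximized at i = 258/2 = 129.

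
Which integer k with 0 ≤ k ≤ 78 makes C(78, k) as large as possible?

C(78,k) is maximized at k = 78/2 = 39.

39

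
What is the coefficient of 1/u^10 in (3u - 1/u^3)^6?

General term: C(6,j)·(3u)^j·(-1/u^3)^(6-j), with u-exponent 1j − 3(6−j) = 4j − 18.
Set 4j − 18 = -10: j = 2.
C(6,2) = 15; 3^2 = 9; (-1)^4 = 1.
Coefficient = 15 · 9 · 1 = 135.

135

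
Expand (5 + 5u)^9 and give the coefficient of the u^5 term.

246093750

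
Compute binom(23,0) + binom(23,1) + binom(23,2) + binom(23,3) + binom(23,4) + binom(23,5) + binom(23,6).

145499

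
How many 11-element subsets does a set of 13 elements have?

C(13,11) = C(13,2) by symmetry.
C(13,2) = (13·12) / 2! = 156 / 2 = 78.

78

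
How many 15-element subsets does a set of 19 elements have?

C(19,15) = C(19,4) by symmetry.
C(19,4) = (19·18·17·16) / 4! = 93024 / 24 = 3876.

3876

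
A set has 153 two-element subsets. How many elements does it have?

18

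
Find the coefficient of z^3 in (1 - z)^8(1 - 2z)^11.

-3752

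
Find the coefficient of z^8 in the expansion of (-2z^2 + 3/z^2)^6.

-576

General term: C(6,j)·(-2z^2)^j·(3/z^2)^(6-j), with z-exponent 2j − 2(6−j) = 4j − 12.
Set 4j − 12 = 8: j = 5.
C(6,5) = 6; (-2)^5 = -32; 3^1 = 3.
Coefficient = 6 · (-32) · 3 = -576.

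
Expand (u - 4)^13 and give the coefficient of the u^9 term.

The general term is C(13,j)·(u)^j·(-4)^(13-j); the u^9 term has j = 9.
C(13,9) = 715.
Coefficient = C(13,9) · (-4)^4 = 715 · 256 = 183040.

183040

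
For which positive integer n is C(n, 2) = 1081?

47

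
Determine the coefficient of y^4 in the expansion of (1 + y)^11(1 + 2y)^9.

Coefficient of y^4 = Σ_{j} C(11,j)·1^j·C(9,4-j)·2^(4-j) for j from 0 to 4.
= 2016 + 7392 + 7920 + 2970 + 330 = 20628.

20628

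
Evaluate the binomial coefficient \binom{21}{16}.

20349

C(21,16) = C(21,5) by symmetry.
C(21,5) = (21·20·19·18·17) / 5! = 2441880 / 120 = 20349.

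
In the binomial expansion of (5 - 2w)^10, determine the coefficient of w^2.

70312500

The general term is C(10,j)·(5)^j·(-2w)^(10-j); the w^2 term has j = 8.
C(10,8) = 45.
Coefficient = C(10,8) · 5^8 · (-2)^2 = 45 · 390625 · 4 = 70312500.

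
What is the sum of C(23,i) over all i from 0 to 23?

8388608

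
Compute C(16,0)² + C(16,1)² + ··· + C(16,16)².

601080390

Σ C(16,j)² is the coefficient of x^16 in (1+x)^16(1+x)^16 = (1+x)^32, i.e. C(32,16) = 601080390.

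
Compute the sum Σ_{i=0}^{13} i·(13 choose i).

53248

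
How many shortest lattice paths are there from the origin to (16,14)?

Each path is a sequence of 30 steps with 16 rights: C(30,16) = 145422675.

145422675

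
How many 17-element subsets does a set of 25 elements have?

1081575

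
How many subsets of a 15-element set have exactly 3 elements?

Choose the 3 positions: C(15,3) = 455.

455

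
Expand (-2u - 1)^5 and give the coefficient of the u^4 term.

-80

The general term is C(5,j)·(-2u)^j·(-1)^(5-j); the u^4 term has j = 4.
C(5,4) = 5.
Coefficient = C(5,4) · (-2)^4 · (-1)^1 = 5 · 16 · (-1) = -80.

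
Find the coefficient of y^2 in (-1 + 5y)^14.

The general term is C(14,j)·(-1)^j·(5y)^(14-j); the y^2 term has j = 12.
C(14,12) = 91.
Coefficient = C(14,12) · 5^2 = 91 · 25 = 2275.

2275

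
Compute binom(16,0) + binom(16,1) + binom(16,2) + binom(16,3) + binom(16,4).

1 + 16 + 120 + 560 + 1820 = 2517.

2517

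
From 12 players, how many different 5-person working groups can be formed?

This is C(12,5) = 792.

792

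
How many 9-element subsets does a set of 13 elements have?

C(13,9) = C(13,4) by symmetry.
C(13,4) = (13·12·11·10) / 4! = 17160 / 24 = 715.

715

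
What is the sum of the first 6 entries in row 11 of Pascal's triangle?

1024

1 + 11 + 55 + 165 + 330 + 462 = 1024.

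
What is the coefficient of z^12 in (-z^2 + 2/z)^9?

General term: C(9,j)·(-z^2)^j·(2/z)^(9-j), with z-exponent 2j − 1(9−j) = 3j − 9.
Set 3j − 9 = 12: j = 7.
C(9,7) = 36; (-1)^7 = -1; 2^2 = 4.
Coefficient = 36 · (-1) · 4 = -144.

-144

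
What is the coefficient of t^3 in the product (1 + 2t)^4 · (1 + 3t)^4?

Coefficient of t^3 = Σ_{j} C(4,j)·2^j·C(4,3-j)·3^(3-j) for j from 0 to 3.
= 108 + 432 + 288 + 32 = 860.

860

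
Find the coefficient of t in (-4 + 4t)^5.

5120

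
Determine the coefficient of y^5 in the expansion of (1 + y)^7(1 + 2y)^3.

Coefficient of y^5 = Σ_{j} C(7,j)·1^j·C(3,5-j)·2^(5-j) for j from 2 to 5.
= 168 + 420 + 210 + 21 = 819.

819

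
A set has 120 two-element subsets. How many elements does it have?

16

n(n−1)/2 = 120 ⇒ n(n−1) = 240. Since 16·15 = 240, n = 16.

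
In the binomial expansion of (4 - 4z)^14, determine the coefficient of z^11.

The general term is C(14,j)·(4)^j·(-4z)^(14-j); the z^11 term has j = 3.
C(14,3) = 364.
Coefficient = C(14,3) · 4^3 · (-4)^11 = 364 · 64 · (-4194304) = -97710505984.

-97710505984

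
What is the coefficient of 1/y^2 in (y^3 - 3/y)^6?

-1458

General term: C(6,j)·(y^3)^j·(-3/y)^(6-j), with y-exponent 3j − 1(6−j) = 4j − 6.
Set 4j − 6 = -2: j = 1.
C(6,1) = 6; 1^1 = 1; (-3)^5 = -243.
Coefficient = 6 · 1 · (-243) = -1458.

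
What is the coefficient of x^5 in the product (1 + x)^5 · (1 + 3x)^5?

Coefficient of x^5 = Σ_{j} C(5,j)·1^j·C(5,5-j)·3^(5-j) for j from 0 to 5.
= 243 + 2025 + 2700 + 900 + 75 + 1 = 5944.

5944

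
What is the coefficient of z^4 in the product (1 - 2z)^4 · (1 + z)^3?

-16

Coefficient of z^4 = Σ_{j} C(4,j)·(-2)^j·C(3,4-j)·1^(4-j) for j from 1 to 4.
= (-8) + 72 + (-96) + 16 = -16.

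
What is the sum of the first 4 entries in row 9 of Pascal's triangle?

130

1 + 9 + 36 + 84 = 130.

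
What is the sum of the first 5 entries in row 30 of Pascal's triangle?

1 + 30 + 435 + 4060 + 27405 = 31931.

31931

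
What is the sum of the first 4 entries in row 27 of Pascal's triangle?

3304

1 + 27 + 351 + 2925 = 3304.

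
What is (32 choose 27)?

201376

C(32,27) = C(32,5) by symmetry.
C(32,5) = (32·31·30·29·28) / 5! = 24165120 / 120 = 201376.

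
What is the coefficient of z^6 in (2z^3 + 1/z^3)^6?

240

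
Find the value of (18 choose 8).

C(18,8) = (18·17·16·15·14·13·12·11) / 8! = 1764322560 / 40320 = 43758.

43758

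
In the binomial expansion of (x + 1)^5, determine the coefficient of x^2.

10

The general term is C(5,j)·(x)^j·(1)^(5-j); the x^2 term has j = 2.
C(5,2) = 10.
Coefficient = C(5,2) = 10.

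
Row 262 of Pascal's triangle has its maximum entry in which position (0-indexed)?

C(262,k) is maximized at k = 262/2 = 131.

131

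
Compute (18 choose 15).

C(18,15) = C(18,3) by symmetry.
C(18,3) = (18·17·16) / 3! = 4896 / 6 = 816.

816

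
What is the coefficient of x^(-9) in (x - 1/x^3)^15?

5005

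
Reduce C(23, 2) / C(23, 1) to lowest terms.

11

C(n,k+1)/C(n,k) = (n−k)/(k+1) = (23−1)/(1+1) = 22/2 = 11.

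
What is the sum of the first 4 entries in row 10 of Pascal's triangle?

176

1 + 10 + 45 + 120 = 176.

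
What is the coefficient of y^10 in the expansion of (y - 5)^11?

The general term is C(11,j)·(y)^j·(-5)^(11-j); the y^10 term has j = 10.
C(11,10) = 11.
Coefficient = C(11,10) · (-5)^1 = 11 · (-5) = -55.

-55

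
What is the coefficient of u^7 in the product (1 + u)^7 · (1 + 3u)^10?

3337492

Coefficient of u^7 = Σ_{j} C(7,j)·1^j·C(10,7-j)·3^(7-j) for j from 0 to 7.
= 262440 + 1071630 + 1285956 + 595350 + 113400 + 8505 + 210 + 1 = 3337492.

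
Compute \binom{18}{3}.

816

C(18,3) = (18·17·16) / 3! = 4896 / 6 = 816.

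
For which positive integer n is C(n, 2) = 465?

n(n−1)/2 = 465 ⇒ n(n−1) = 930. Since 31·30 = 930, n = 31.

31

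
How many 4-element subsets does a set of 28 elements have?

C(28,4) = (28·27·26·25) / 4! = 491400 / 24 = 20475.

20475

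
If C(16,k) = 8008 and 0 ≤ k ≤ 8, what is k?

C(16,k) increases on 0 ≤ k ≤ 8. C(16,5) = 4368 and C(16,6) = 8008, so k = 6.

6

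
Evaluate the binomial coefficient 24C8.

735471

C(24,8) = (24·23·22·21·20·19·18·17) / 8! = 29654190720 / 40320 = 735471.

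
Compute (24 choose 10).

1961256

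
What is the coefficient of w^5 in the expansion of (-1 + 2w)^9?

4032

The general term is C(9,j)·(-1)^j·(2w)^(9-j); the w^5 term has j = 4.
C(9,4) = 126.
Coefficient = C(9,4) · 2^5 = 126 · 32 = 4032.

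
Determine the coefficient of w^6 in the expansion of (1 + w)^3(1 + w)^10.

1716

(1 + w)^3(1 + w)^10 = (1 + w)^13, so the coefficient of w^6 is C(13,6)·1^6 = 1716·1 = 1716.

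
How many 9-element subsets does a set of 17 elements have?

C(17,9) = C(17,8) by symmetry.
C(17,8) = (17·16·15·14·13·12·11·10) / 8! = 980179200 / 40320 = 24310.

24310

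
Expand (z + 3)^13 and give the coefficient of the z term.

The general term is C(13,j)·(z)^j·(3)^(13-j); the z^1 term has j = 1.
C(13,1) = 13.
Coefficient = C(13,1) · 3^12 = 13 · 531441 = 6908733.

6908733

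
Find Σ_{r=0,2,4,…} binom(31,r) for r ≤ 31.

1073741824

Even-r terms of row 31 sum to 2^30 = 1073741824.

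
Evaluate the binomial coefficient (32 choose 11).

C(32,11) = (32·31·30·29·28·27·26·25·24·23·22) / 11! = 5150244363264000 / 39916800 = 129024480.

129024480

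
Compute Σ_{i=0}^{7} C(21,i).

198440

1 + 21 + 210 + 1330 + 5985 + 20349 + 54264 + 116280 = 198440.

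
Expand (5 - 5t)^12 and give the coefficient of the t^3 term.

-53710937500

The general term is C(12,j)·(5)^j·(-5t)^(12-j); the t^3 term has j = 9.
C(12,9) = 220.
Coefficient = C(12,9) · 5^9 · (-5)^3 = 220 · 1953125 · (-125) = -53710937500.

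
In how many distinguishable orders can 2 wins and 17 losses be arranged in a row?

171

Choose positions for the wins: C(19,2) = 171.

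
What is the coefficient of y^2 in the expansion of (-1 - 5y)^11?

-1375

The general term is C(11,j)·(-1)^j·(-5y)^(11-j); the y^2 term has j = 9.
C(11,9) = 55.
Coefficient = C(11,9) · (-1)^9 · (-5)^2 = 55 · (-1) · 25 = -1375.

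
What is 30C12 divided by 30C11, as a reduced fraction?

C(n,k+1)/C(n,k) = (n−k)/(k+1) = (30−11)/(11+1) = 19/12.

19/12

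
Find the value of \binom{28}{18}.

C(28,18) = C(28,10) by symmetry.
C(28,10) = (28·27·26·25·24·23·22·21·20·19) / 10! = 47621141568000 / 3628800 = 13123110.

13123110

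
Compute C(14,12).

C(14,12) = C(14,2) by symmetry.
C(14,2) = (14·13) / 2! = 182 / 2 = 91.

91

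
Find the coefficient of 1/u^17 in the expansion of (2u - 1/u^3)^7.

14

General term: C(7,j)·(2u)^j·(-1/u^3)^(7-j), with u-exponent 1j − 3(7−j) = 4j − 21.
Set 4j − 21 = -17: j = 1.
C(7,1) = 7; 2^1 = 2; (-1)^6 = 1.
Coefficient = 7 · 2 · 1 = 14.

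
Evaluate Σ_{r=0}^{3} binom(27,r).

1 + 27 + 351 + 2925 = 3304.

3304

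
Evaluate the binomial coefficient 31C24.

2629575

C(31,24) = C(31,7) by symmetry.
C(31,7) = (31·30·29·28·27·26·25) / 7! = 13253058000 / 5040 = 2629575.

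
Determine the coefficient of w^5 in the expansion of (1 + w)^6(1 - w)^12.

Coefficient of w^5 = Σ_{j} C(6,j)·1^j·C(12,5-j)·(-1)^(5-j) for j from 0 to 5.
= (-792) + 2970 + (-3300) + 1320 + (-180) + 6 = 24.

24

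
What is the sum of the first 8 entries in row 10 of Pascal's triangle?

968

1 + 10 + 45 + 120 + 210 + 252 + 210 + 120 = 968.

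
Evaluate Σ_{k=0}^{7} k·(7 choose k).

Since k·C(7,k) = 7·C(6,k−1), the sum is 7·2^6 = 7·64 = 448.

448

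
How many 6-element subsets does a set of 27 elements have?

C(27,6) = (27·26·25·24·23·22) / 6! = 213127200 / 720 = 296010.

296010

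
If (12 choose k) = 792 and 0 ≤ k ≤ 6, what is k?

5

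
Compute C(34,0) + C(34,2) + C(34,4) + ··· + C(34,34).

Half of (1+1)^34 + (1−1)^34 gives the even-index sum: 2^33 = 8589934592.

8589934592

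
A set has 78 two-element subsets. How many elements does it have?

n(n−1)/2 = 78 ⇒ n(n−1) = 156. Since 13·12 = 156, n = 13.

13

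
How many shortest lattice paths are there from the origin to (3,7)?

120

Each path is a sequence of 10 steps with 3 rights: C(10,3) = 120.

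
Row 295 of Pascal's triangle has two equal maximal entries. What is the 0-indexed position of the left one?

For odd n = 295, C(295,i) peaks at i = (n−1)/2 and (n+1)/2; the lesser is 147.

147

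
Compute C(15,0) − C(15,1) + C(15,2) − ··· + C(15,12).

91

The partial alternating sum Σ_{k=0}^{12} (−1)^k C(15,k) = (−1)^12 C(14,12) = 91.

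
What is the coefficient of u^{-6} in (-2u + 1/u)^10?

General term: C(10,j)·(-2u)^j·(1/u)^(10-j), with u-exponent 1j − 1(10−j) = 2j − 10.
Set 2j − 10 = -6: j = 2.
C(10,2) = 45; (-2)^2 = 4; 1^8 = 1.
Coefficient = 45 · 4 · 1 = 180.

180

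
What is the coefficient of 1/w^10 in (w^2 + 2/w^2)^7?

General term: C(7,j)·(w^2)^j·(2/w^2)^(7-j), with w-exponent 2j − 2(7−j) = 4j − 14.
Set 4j − 14 = -10: j = 1.
C(7,1) = 7; 1^1 = 1; 2^6 = 64.
Coefficient = 7 · 1 · 64 = 448.

448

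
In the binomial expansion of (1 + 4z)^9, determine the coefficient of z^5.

129024

The general term is C(9,j)·(1)^j·(4z)^(9-j); the z^5 term has j = 4.
C(9,4) = 126.
Coefficient = C(9,4) · 4^5 = 126 · 1024 = 129024.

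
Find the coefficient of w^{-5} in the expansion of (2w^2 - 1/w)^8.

General term: C(8,j)·(2w^2)^j·(-1/w)^(8-j), with w-exponent 2j − 1(8−j) = 3j − 8.
Set 3j − 8 = -5: j = 1.
C(8,1) = 8; 2^1 = 2; (-1)^7 = -1.
Coefficient = 8 · 2 · (-1) = -16.

-16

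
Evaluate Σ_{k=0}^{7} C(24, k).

1 + 24 + 276 + 2024 + 10626 + 42504 + 134596 + 346104 = 536155.

536155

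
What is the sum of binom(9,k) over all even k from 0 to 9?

256

Even-k terms of row 9 sum to 2^8 = 256.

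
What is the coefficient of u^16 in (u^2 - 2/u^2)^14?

General term: C(14,j)·(u^2)^j·(-2/u^2)^(14-j), with u-exponent 2j − 2(14−j) = 4j − 28.
Set 4j − 28 = 16: j = 11.
C(14,11) = 364; 1^11 = 1; (-2)^3 = -8.
Coefficient = 364 · 1 · (-8) = -2912.

-2912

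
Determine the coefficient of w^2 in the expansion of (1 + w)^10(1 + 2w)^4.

149

Coefficient of w^2 = Σ_{j} C(10,j)·1^j·C(4,2-j)·2^(2-j) for j from 0 to 2.
= 24 + 80 + 45 = 149.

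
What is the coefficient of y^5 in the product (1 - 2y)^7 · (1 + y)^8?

-252

Coefficient of y^5 = Σ_{j} C(7,j)·(-2)^j·C(8,5-j)·1^(5-j) for j from 0 to 5.
= 56 + (-980) + 4704 + (-7840) + 4480 + (-672) = -252.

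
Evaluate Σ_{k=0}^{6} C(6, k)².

Σ C(6,k)² is the coefficient of x^6 in (1+x)^6(1+x)^6 = (1+x)^12, i.e. C(12,6) = 924.

924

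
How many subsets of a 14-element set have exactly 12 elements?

Choose the 12 positions: C(14,12) = 91.

91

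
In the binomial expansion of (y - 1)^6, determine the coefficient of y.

-6

The general term is C(6,j)·(y)^j·(-1)^(6-j); the y^1 term has j = 1.
C(6,1) = 6.
Coefficient = C(6,1) · (-1)^5 = 6 · (-1) = -6.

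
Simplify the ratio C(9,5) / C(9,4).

1

C(n,k+1)/C(n,k) = (n−k)/(k+1) = (9−4)/(4+1) = 5/5 = 1.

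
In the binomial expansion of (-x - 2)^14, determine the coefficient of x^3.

745472

The general term is C(14,j)·(-x)^j·(-2)^(14-j); the x^3 term has j = 3.
C(14,3) = 364.
Coefficient = C(14,3) · (-1)^3 · (-2)^11 = 364 · (-1) · (-2048) = 745472.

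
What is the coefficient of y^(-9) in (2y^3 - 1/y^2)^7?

14

General term: C(7,j)·(2y^3)^j·(-1/y^2)^(7-j), with y-exponent 3j − 2(7−j) = 5j − 14.
Set 5j − 14 = -9: j = 1.
C(7,1) = 7; 2^1 = 2; (-1)^6 = 1.
Coefficient = 7 · 2 · 1 = 14.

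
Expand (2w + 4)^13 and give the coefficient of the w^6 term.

1799356416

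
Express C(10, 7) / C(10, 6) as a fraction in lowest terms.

C(n,k+1)/C(n,k) = (n−k)/(k+1) = (10−6)/(6+1) = 4/7.

4/7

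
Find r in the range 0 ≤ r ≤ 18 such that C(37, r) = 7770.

3

C(37,r) increases on 0 ≤ r ≤ 18. C(37,2) = 666 and C(37,3) = 7770, so r = 3.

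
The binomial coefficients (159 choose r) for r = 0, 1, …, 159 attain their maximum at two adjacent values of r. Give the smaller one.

79

For odd n = 159, C(159,r) peaks at r = (n−1)/2 and (n+1)/2; the smaller is 79.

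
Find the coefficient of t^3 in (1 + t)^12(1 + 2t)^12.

Coefficient of t^3 = Σ_{j} C(12,j)·1^j·C(12,3-j)·2^(3-j) for j from 0 to 3.
= 1760 + 3168 + 1584 + 220 = 6732.

6732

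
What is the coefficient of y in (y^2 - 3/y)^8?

-13608

General term: C(8,j)·(y^2)^j·(-3/y)^(8-j), with y-exponent 2j − 1(8−j) = 3j − 8.
Set 3j − 8 = 1: j = 3.
C(8,3) = 56; 1^3 = 1; (-3)^5 = -243.
Coefficient = 56 · 1 · (-243) = -13608.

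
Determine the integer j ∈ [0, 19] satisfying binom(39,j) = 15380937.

7

C(39,j) increases on 0 ≤ j ≤ 19. C(39,6) = 3262623 and C(39,7) = 15380937, so j = 7.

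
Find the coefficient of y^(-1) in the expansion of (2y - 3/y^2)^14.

-249080832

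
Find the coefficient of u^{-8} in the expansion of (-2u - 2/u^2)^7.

-2688

General term: C(7,j)·(-2u)^j·(-2/u^2)^(7-j), with u-exponent 1j − 2(7−j) = 3j − 14.
Set 3j − 14 = -8: j = 2.
C(7,2) = 21; (-2)^2 = 4; (-2)^5 = -32.
Coefficient = 21 · 4 · (-32) = -2688.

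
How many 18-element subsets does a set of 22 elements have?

7315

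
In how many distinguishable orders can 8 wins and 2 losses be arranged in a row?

45

Choose positions for the wins: C(10,8) = 45.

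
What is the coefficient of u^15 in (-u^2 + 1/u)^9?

9

General term: C(9,j)·(-u^2)^j·(1/u)^(9-j), with u-exponent 2j − 1(9−j) = 3j − 9.
Set 3j − 9 = 15: j = 8.
C(9,8) = 9; (-1)^8 = 1; 1^1 = 1.
Coefficient = 9 · 1 · 1 = 9.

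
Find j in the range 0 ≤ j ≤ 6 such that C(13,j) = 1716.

6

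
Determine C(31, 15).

C(31,15) = (31·30·29·28·27·26·25·24·23·22·21·20·19·18·17) / 15! = 393008709555221760000 / 1307674368000 = 300540195.

300540195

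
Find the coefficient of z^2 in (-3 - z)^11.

-1082565

The general term is C(11,j)·(-3)^j·(-z)^(11-j); the z^2 term has j = 9.
C(11,9) = 55.
Coefficient = C(11,9) · (-3)^9 = 55 · (-19683) = -1082565.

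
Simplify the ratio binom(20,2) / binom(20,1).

C(n,k+1)/C(n,k) = (n−k)/(k+1) = (20−1)/(1+1) = 19/2.

19/2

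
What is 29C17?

51895935

C(29,17) = C(29,12) by symmetry.
C(29,12) = (29·28·27·26·25·24·23·22·21·20·19·18) / 12! = 24858235898496000 / 479001600 = 51895935.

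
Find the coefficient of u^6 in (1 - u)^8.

28

The general term is C(8,j)·(1)^j·(-u)^(8-j); the u^6 term has j = 2.
C(8,2) = 28.
Coefficient = C(8,2) = 28.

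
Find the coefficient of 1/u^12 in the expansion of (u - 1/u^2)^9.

General term: C(9,j)·(u)^j·(-1/u^2)^(9-j), with u-exponent 1j − 2(9−j) = 3j − 18.
Set 3j − 18 = -12: j = 2.
C(9,2) = 36; 1^2 = 1; (-1)^7 = -1.
Coefficient = 36 · 1 · (-1) = -36.

-36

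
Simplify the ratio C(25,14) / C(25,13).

C(n,k+1)/C(n,k) = (n−k)/(k+1) = (25−13)/(13+1) = 12/14 = 6/7.

6/7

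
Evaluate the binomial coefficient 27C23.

C(27,23) = C(27,4) by symmetry.
C(27,4) = (27·26·25·24) / 4! = 421200 / 24 = 17550.

17550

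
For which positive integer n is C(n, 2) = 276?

24

n(n−1)/2 = 276 ⇒ n(n−1) = 552. Since 24·23 = 552, n = 24.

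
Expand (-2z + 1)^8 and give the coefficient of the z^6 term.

1792

The general term is C(8,j)·(-2z)^j·(1)^(8-j); the z^6 term has j = 6.
C(8,6) = 28.
Coefficient = C(8,6) · (-2)^6 = 28 · 64 = 1792.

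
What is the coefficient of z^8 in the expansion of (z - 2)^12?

7920

The general term is C(12,j)·(z)^j·(-2)^(12-j); the z^8 term has j = 8.
C(12,8) = 495.
Coefficient = C(12,8) · (-2)^4 = 495 · 16 = 7920.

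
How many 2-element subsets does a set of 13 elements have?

78

C(13,2) = (13·12) / 2! = 156 / 2 = 78.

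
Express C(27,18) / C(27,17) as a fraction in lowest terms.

5/9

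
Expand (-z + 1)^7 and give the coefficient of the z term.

-7

The general term is C(7,j)·(-z)^j·(1)^(7-j); the z^1 term has j = 1.
C(7,1) = 7.
Coefficient = C(7,1) · (-1)^1 = 7 · (-1) = -7.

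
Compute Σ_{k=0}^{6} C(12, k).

1 + 12 + 66 + 220 + 495 + 792 + 924 = 2510.

2510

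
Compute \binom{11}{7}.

C(11,7) = C(11,4) by symmetry.
C(11,4) = (11·10·9·8) / 4! = 7920 / 24 = 330.

330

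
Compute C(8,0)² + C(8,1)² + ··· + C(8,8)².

12870

By Vandermonde's identity, Σ C(8,j)² = C(16,8) = 12870.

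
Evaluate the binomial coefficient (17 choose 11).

C(17,11) = C(17,6) by symmetry.
C(17,6) = (17·16·15·14·13·12) / 6! = 8910720 / 720 = 12376.

12376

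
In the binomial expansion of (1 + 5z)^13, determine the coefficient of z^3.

The general term is C(13,j)·(1)^j·(5z)^(13-j); the z^3 term has j = 10.
C(13,10) = 286.
Coefficient = C(13,10) · 5^3 = 286 · 125 = 35750.

35750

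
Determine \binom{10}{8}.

C(10,8) = C(10,2) by symmetry.
C(10,2) = (10·9) / 2! = 90 / 2 = 45.

45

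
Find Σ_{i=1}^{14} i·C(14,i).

114688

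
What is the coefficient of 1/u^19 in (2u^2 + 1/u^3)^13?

11440

General term: C(13,j)·(2u^2)^j·(1/u^3)^(13-j), with u-exponent 2j − 3(13−j) = 5j − 39.
Set 5j − 39 = -19: j = 4.
C(13,4) = 715; 2^4 = 16; 1^9 = 1.
Coefficient = 715 · 16 · 1 = 11440.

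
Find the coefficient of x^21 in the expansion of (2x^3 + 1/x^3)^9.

2304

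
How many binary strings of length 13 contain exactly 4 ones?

Choose the 4 positions: C(13,4) = 715.

715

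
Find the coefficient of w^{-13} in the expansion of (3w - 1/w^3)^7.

-189

General term: C(7,j)·(3w)^j·(-1/w^3)^(7-j), with w-exponent 1j − 3(7−j) = 4j − 21.
Set 4j − 21 = -13: j = 2.
C(7,2) = 21; 3^2 = 9; (-1)^5 = -1.
Coefficient = 21 · 9 · (-1) = -189.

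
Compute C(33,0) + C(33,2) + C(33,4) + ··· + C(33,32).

4294967296

Half of (1+1)^33 + (1−1)^33 gives the even-index sum: 2^32 = 4294967296.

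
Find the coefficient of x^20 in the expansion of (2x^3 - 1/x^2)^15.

-3075072

General term: C(15,j)·(2x^3)^j·(-1/x^2)^(15-j), with x-exponent 3j − 2(15−j) = 5j − 30.
Set 5j − 30 = 20: j = 10.
C(15,10) = 3003; 2^10 = 1024; (-1)^5 = -1.
Coefficient = 3003 · 1024 · (-1) = -3075072.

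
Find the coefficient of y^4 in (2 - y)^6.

60

The general term is C(6,j)·(2)^j·(-y)^(6-j); the y^4 term has j = 2.
C(6,2) = 15.
Coefficient = C(6,2) · 2^2 = 15 · 4 = 60.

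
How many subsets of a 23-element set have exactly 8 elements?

Choose the 8 positions: C(23,8) = 490314.

490314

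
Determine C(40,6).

3838380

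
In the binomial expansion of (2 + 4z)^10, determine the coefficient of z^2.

184320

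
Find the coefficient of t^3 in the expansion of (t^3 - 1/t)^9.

84

General term: C(9,j)·(t^3)^j·(-1/t)^(9-j), with t-exponent 3j − 1(9−j) = 4j − 9.
Set 4j − 9 = 3: j = 3.
C(9,3) = 84; 1^3 = 1; (-1)^6 = 1.
Coefficient = 84 · 1 · 1 = 84.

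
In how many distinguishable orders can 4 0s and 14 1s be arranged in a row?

Choose positions for the 0s: C(18,4) = 3060.

3060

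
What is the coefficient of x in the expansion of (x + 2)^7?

The general term is C(7,j)·(x)^j·(2)^(7-j); the x^1 term has j = 1.
C(7,1) = 7.
Coefficient = C(7,1) · 2^6 = 7 · 64 = 448.

448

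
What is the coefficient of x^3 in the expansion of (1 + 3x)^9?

2268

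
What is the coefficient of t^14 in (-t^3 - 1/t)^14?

General term: C(14,j)·(-t^3)^j·(-1/t)^(14-j), with t-exponent 3j − 1(14−j) = 4j − 14.
Set 4j − 14 = 14: j = 7.
C(14,7) = 3432; (-1)^7 = -1; (-1)^7 = -1.
Coefficient = 3432 · (-1) · (-1) = 3432.

3432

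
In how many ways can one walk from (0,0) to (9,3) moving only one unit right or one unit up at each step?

220

Each path is a sequence of 12 steps with 9 rights: C(12,9) = 220.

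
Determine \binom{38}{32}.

2760681

C(38,32) = C(38,6) by symmetry.
C(38,6) = (38·37·36·35·34·33) / 6! = 1987690320 / 720 = 2760681.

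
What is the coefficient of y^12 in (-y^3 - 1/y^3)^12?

General term: C(12,j)·(-y^3)^j·(-1/y^3)^(12-j), with y-exponent 3j − 3(12−j) = 6j − 36.
Set 6j − 36 = 12: j = 8.
C(12,8) = 495; (-1)^8 = 1; (-1)^4 = 1.
Coefficient = 495 · 1 · 1 = 495.

495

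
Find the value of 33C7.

4272048

C(33,7) = (33·32·31·30·29·28·27) / 7! = 21531121920 / 5040 = 4272048.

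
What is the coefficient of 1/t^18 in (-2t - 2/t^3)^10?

General term: C(10,j)·(-2t)^j·(-2/t^3)^(10-j), with t-exponent 1j − 3(10−j) = 4j − 30.
Set 4j − 30 = -18: j = 3.
C(10,3) = 120; (-2)^3 = -8; (-2)^7 = -128.
Coefficient = 120 · (-8) · (-128) = 122880.

122880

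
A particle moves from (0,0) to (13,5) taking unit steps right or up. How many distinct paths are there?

8568

Each path is a sequence of 18 steps with 13 rights: C(18,13) = 8568.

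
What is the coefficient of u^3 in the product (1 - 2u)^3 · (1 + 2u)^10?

Coefficient of u^3 = Σ_{j} C(3,j)·(-2)^j·C(10,3-j)·2^(3-j) for j from 0 to 3.
= 960 + (-1080) + 240 + (-8) = 112.

112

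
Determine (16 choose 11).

4368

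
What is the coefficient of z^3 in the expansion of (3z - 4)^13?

8097103872

The general term is C(13,j)·(3z)^j·(-4)^(13-j); the z^3 term has j = 3.
C(13,3) = 286.
Coefficient = C(13,3) · 3^3 · (-4)^10 = 286 · 27 · 1048576 = 8097103872.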